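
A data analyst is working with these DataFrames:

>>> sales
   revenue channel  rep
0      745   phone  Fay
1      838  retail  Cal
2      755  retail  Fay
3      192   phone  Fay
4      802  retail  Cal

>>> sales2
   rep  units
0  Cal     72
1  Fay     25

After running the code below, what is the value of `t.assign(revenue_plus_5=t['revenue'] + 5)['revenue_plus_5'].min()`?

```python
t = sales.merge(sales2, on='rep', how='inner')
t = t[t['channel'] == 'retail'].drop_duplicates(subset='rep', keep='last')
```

760

merge on 'rep' (how='inner') → 5 rows:
   revenue channel  rep  units
0      745   phone  Fay     25
1      838  retail  Cal     72
2      755  retail  Fay     25
3      192   phone  Fay     25
4      802  retail  Cal     72
filter rows where channel == 'retail':
   revenue channel  rep  units
1      838  retail  Cal     72
2      755  retail  Fay     25
4      802  retail  Cal     72
drop duplicate rep (keep=last):
   revenue channel  rep  units
2      755  retail  Fay     25
4      802  retail  Cal     72
add column revenue_plus_5 = t['revenue'] + 5:
   revenue channel  rep  units  revenue_plus_5
2      755  retail  Fay     25             760
4      802  retail  Cal     72             807
Then the min of column 'revenue_plus_5': 760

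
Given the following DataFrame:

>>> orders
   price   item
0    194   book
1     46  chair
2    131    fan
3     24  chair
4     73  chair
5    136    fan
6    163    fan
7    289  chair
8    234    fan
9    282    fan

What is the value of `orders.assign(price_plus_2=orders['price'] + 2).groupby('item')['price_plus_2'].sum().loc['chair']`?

440

add column price_plus_2 = orders['price'] + 2:
   price   item  price_plus_2
0    194   book           196
1     46  chair            48
2    131    fan           133
3     24  chair            26
4     73  chair            75
5    136    fan           138
6    163    fan           165
7    289  chair           291
8    234    fan           236
9    282    fan           284
group by item, sum of price_plus_2:
item
book     196
chair    440
fan      956
Name: price_plus_2, dtype: int64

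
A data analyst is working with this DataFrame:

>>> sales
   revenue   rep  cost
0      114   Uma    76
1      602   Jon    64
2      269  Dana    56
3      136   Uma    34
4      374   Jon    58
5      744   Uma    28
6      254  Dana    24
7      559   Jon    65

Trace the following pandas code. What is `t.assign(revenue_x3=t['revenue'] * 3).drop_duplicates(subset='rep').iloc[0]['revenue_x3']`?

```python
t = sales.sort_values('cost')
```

762

sort by cost:
   revenue   rep  cost
6      254  Dana    24
5      744   Uma    28
3      136   Uma    34
2      269  Dana    56
4      374   Jon    58
1      602   Jon    64
7      559   Jon    65
0      114   Uma    76
add column revenue_x3 = t['revenue'] * 3:
   revenue   rep  cost  revenue_x3
6      254  Dana    24         762
5      744   Uma    28        2232
3      136   Uma    34         408
2      269  Dana    56         807
4      374   Jon    58        1122
1      602   Jon    64        1806
7      559   Jon    65        1677
0      114   Uma    76         342
drop duplicate rep (keep=first):
   revenue   rep  cost  revenue_x3
6      254  Dana    24         762
5      744   Uma    28        2232
4      374   Jon    58        1122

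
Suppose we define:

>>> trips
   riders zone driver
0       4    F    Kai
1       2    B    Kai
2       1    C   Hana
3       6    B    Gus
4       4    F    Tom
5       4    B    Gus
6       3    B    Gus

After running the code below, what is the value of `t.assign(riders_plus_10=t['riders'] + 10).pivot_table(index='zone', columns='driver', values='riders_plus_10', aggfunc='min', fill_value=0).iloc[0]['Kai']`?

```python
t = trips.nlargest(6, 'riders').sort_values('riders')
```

12

take 6 rows with largest riders:
   riders zone driver
3       6    B    Gus
0       4    F    Kai
4       4    F    Tom
5       4    B    Gus
6       3    B    Gus
1       2    B    Kai
sort by riders:
   riders zone driver
1       2    B    Kai
6       3    B    Gus
0       4    F    Kai
4       4    F    Tom
5       4    B    Gus
3       6    B    Gus
add column riders_plus_10 = t['riders'] + 10:
   riders zone driver  riders_plus_10
1       2    B    Kai              12
6       3    B    Gus              13
0       4    F    Kai              14
4       4    F    Tom              14
5       4    B    Gus              14
3       6    B    Gus              16
pivot: rows=zone, cols=driver, min(riders_plus_10):
driver  Gus  Kai  Tom
zone                 
B        13   12    0
F         0   14   14
Taking the value at position 0, column 'Kai' gives 12.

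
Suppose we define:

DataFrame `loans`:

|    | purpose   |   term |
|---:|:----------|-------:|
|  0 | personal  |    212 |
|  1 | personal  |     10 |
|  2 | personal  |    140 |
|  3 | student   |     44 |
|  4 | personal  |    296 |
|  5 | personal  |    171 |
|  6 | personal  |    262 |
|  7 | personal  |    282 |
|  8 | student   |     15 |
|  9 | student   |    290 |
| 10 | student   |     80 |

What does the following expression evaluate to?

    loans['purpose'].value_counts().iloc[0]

value_counts of purpose:
purpose
personal    7
student     4
Name: count, dtype: int64
value at position 0 → 7

7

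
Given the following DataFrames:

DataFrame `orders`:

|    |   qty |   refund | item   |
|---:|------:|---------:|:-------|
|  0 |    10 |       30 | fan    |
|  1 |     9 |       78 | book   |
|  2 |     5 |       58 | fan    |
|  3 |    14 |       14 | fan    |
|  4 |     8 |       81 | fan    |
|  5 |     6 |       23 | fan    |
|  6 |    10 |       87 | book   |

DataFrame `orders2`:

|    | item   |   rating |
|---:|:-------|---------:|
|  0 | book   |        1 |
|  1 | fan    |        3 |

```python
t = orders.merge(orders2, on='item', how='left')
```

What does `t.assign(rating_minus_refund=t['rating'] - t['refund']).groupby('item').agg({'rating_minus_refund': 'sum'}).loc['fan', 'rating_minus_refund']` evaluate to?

merge on 'item' (how='left') → 7 rows:
   qty  refund  item  rating
0   10      30   fan       3
1    9      78  book       1
2    5      58   fan       3
3   14      14   fan       3
4    8      81   fan       3
5    6      23   fan       3
6   10      87  book       1
add column rating_minus_refund = t['rating'] - t['refund']:
   qty  refund  item  rating  rating_minus_refund
0   10      30   fan       3                  -27
1    9      78  book       1                  -77
2    5      58   fan       3                  -55
3   14      14   fan       3                  -11
4    8      81   fan       3                  -78
5    6      23   fan       3                  -20
6   10      87  book       1                  -86
group by item, sum of rating_minus_refund:
      rating_minus_refund
item                     
book                 -163
fan                  -191

-191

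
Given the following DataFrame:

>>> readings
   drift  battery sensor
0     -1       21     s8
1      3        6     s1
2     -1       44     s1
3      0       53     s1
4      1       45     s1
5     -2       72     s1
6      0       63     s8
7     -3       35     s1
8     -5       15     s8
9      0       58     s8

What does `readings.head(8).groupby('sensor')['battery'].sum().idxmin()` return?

s8

take first 8 rows:
   drift  battery sensor
0     -1       21     s8
1      3        6     s1
2     -1       44     s1
3      0       53     s1
4      1       45     s1
5     -2       72     s1
6      0       63     s8
7     -3       35     s1
group by sensor, sum of battery:
sensor
s1    255
s8     84
Name: battery, dtype: int64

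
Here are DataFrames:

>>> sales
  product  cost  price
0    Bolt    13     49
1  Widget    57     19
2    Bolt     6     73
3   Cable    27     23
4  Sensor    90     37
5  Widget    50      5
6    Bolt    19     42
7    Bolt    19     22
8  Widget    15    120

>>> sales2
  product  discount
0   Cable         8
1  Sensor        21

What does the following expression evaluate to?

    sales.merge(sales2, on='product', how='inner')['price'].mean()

merge on 'product' (how='inner') → 2 rows:
  product  cost  price  discount
0   Cable    27     23         8
1  Sensor    90     37        21
mean of column 'price' → 30.0

30.0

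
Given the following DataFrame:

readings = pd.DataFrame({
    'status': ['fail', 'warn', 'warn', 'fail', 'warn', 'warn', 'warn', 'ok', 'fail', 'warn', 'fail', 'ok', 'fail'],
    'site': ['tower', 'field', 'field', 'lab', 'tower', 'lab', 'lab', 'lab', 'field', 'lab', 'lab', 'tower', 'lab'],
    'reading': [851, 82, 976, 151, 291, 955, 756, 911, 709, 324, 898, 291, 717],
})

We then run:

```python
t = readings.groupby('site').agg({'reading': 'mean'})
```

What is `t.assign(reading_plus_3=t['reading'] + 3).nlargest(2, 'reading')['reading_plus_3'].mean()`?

group by site, mean of reading:
          reading
site             
field  589.000000
lab    673.142857
tower  477.666667
add column reading_plus_3 = t['reading'] + 3:
          reading  reading_plus_3
site                             
field  589.000000      592.000000
lab    673.142857      676.142857
tower  477.666667      480.666667
take 2 rows with largest reading:
          reading  reading_plus_3
site                             
lab    673.142857      676.142857
field  589.000000      592.000000

634.071428571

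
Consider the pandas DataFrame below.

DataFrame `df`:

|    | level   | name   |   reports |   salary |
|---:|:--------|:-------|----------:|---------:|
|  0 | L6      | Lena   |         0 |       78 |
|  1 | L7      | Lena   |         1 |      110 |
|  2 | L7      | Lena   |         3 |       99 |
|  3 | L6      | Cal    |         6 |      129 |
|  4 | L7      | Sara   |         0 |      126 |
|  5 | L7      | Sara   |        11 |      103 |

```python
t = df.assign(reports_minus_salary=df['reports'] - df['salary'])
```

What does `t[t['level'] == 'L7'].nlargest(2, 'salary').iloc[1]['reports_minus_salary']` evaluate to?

-109

add column reports_minus_salary = df['reports'] - df['salary']:
  level  name  reports  salary  reports_minus_salary
0    L6  Lena        0      78                   -78
1    L7  Lena        1     110                  -109
2    L7  Lena        3      99                   -96
3    L6   Cal        6     129                  -123
4    L7  Sara        0     126                  -126
5    L7  Sara       11     103                   -92
filter rows where level == 'L7':
  level  name  reports  salary  reports_minus_salary
1    L7  Lena        1     110                  -109
2    L7  Lena        3      99                   -96
4    L7  Sara        0     126                  -126
5    L7  Sara       11     103                   -92
take 2 rows with largest salary:
  level  name  reports  salary  reports_minus_salary
4    L7  Sara        0     126                  -126
1    L7  Lena        1     110                  -109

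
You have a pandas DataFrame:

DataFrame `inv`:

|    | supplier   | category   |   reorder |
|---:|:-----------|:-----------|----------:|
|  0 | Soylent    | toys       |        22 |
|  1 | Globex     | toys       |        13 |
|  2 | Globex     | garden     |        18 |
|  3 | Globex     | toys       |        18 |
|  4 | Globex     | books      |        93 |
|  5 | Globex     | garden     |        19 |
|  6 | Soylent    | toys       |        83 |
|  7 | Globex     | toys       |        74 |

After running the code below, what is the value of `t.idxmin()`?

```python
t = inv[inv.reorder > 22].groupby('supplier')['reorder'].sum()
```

filter rows where reorder > 22:
  supplier category  reorder
4   Globex    books       93
6  Soylent     toys       83
7   Globex     toys       74
group by supplier, sum of reorder:
supplier
Globex     167
Soylent     83
Name: reorder, dtype: int64
Then the label with the smallest value: Soylent

Soylent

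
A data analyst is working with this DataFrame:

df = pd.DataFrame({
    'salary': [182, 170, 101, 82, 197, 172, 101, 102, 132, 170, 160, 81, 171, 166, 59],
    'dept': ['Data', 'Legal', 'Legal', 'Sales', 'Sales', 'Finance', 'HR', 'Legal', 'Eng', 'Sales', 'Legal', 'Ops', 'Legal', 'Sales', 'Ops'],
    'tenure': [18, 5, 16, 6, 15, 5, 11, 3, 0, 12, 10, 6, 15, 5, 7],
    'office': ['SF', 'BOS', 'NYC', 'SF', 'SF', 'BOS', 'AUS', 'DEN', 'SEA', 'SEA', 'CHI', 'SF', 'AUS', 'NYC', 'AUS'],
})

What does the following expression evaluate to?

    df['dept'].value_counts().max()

value_counts of dept:
dept
Legal      5
Sales      4
Ops        2
Data       1
Finance    1
HR         1
Eng        1
Name: count, dtype: int64
Reading off the max of the resulting series, we get 5.

5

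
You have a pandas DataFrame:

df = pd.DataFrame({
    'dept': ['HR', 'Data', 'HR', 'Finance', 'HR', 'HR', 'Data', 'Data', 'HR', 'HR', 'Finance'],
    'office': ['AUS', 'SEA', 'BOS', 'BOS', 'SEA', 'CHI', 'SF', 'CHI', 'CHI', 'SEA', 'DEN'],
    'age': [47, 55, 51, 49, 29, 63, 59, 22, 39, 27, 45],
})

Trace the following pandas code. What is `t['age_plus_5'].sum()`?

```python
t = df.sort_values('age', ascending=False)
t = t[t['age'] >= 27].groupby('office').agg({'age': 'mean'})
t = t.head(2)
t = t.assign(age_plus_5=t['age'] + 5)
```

sort by age descending:
       dept office  age
5        HR    CHI   63
6      Data     SF   59
1      Data    SEA   55
2        HR    BOS   51
3   Finance    BOS   49
0        HR    AUS   47
10  Finance    DEN   45
8        HR    CHI   39
4        HR    SEA   29
9        HR    SEA   27
7      Data    CHI   22
filter rows where age >= 27:
       dept office  age
5        HR    CHI   63
6      Data     SF   59
1      Data    SEA   55
2        HR    BOS   51
3   Finance    BOS   49
0        HR    AUS   47
10  Finance    DEN   45
8        HR    CHI   39
4        HR    SEA   29
9        HR    SEA   27
group by office, mean of age:
         age
office      
AUS     47.0
BOS     50.0
CHI     51.0
DEN     45.0
SEA     37.0
SF      59.0
take first 2 rows:
         age
office      
AUS     47.0
BOS     50.0
add column age_plus_5 = t['age'] + 5:
         age  age_plus_5
office                  
AUS     47.0        52.0
BOS     50.0        55.0

107.0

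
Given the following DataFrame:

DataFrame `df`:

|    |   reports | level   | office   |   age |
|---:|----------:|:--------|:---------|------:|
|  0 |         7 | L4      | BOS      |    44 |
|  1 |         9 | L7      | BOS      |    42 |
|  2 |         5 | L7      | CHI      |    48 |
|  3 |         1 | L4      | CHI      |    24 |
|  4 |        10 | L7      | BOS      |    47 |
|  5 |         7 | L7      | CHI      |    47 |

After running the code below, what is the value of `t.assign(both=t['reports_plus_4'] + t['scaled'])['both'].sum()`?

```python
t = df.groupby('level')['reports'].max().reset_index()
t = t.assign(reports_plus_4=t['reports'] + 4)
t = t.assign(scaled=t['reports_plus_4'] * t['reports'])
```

242

group by level, max of reports:
level
L4     7
L7    10
Name: reports, dtype: int64
reset_index():
  level  reports
0    L4        7
1    L7       10
add column reports_plus_4 = t['reports'] + 4:
  level  reports  reports_plus_4
0    L4        7              11
1    L7       10              14
add column scaled = t['reports_plus_4'] * t['reports']:
  level  reports  reports_plus_4  scaled
0    L4        7              11      77
1    L7       10              14     140
add column both = t['reports_plus_4'] + t['scaled']:
  level  reports  reports_plus_4  scaled  both
0    L4        7              11      77    88
1    L7       10              14     140   154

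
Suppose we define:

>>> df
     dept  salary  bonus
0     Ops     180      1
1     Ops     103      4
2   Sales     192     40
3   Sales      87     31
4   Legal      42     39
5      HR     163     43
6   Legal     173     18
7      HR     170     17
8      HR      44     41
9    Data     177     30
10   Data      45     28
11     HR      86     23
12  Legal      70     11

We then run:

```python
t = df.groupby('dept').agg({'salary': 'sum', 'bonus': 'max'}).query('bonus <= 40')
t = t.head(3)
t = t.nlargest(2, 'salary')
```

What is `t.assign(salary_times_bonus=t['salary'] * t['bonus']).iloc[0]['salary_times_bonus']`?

group by dept: sum(salary), max(bonus):
       salary  bonus
dept                
Data      222     30
HR        463     43
Legal     285     39
Ops       283      4
Sales     279     40
filter rows where bonus <= 40:
       salary  bonus
dept                
Data      222     30
Legal     285     39
Ops       283      4
Sales     279     40
take first 3 rows:
       salary  bonus
dept                
Data      222     30
Legal     285     39
Ops       283      4
take 2 rows with largest salary:
       salary  bonus
dept                
Legal     285     39
Ops       283      4
add column salary_times_bonus = t['salary'] * t['bonus']:
       salary  bonus  salary_times_bonus
dept                                    
Legal     285     39               11115
Ops       283      4                1132
value at position 0, column 'salary_times_bonus' → 11115

11115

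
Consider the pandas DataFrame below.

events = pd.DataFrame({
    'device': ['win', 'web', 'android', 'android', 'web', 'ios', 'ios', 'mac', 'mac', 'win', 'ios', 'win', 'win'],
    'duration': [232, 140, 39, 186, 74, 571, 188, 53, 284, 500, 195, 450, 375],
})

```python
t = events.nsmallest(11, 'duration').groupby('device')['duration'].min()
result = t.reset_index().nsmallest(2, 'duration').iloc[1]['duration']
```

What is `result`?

53

take 11 rows with smallest duration:
     device  duration
2   android        39
7       mac        53
4       web        74
1       web       140
3   android       186
6       ios       188
10      ios       195
0       win       232
8       mac       284
12      win       375
11      win       450
group by device, min of duration:
device
android     39
ios        188
mac         53
web         74
win        232
Name: duration, dtype: int64
reset_index():
    device  duration
0  android        39
1      ios       188
2      mac        53
3      web        74
4      win       232
take 2 rows with smallest duration:
    device  duration
0  android        39
2      mac        53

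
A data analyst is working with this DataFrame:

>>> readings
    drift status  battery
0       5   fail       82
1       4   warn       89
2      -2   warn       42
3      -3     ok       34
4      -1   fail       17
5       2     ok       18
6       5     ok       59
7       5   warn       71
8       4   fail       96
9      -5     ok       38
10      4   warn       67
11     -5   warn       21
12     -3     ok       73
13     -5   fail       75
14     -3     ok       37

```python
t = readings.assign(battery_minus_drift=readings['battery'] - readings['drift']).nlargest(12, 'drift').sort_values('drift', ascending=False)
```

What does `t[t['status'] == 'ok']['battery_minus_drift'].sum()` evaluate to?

add column battery_minus_drift = readings['battery'] - readings['drift']:
    drift status  battery  battery_minus_drift
0       5   fail       82                   77
1       4   warn       89                   85
2      -2   warn       42                   44
3      -3     ok       34                   37
4      -1   fail       17                   18
5       2     ok       18                   16
6       5     ok       59                   54
7       5   warn       71                   66
8       4   fail       96                   92
9      -5     ok       38                   43
10      4   warn       67                   63
11     -5   warn       21                   26
12     -3     ok       73                   76
13     -5   fail       75                   80
14     -3     ok       37                   40
take 12 rows with largest drift:
    drift status  battery  battery_minus_drift
0       5   fail       82                   77
6       5     ok       59                   54
7       5   warn       71                   66
1       4   warn       89                   85
8       4   fail       96                   92
10      4   warn       67                   63
5       2     ok       18                   16
4      -1   fail       17                   18
2      -2   warn       42                   44
3      -3     ok       34                   37
12     -3     ok       73                   76
14     -3     ok       37                   40
sort by drift descending:
    drift status  battery  battery_minus_drift
0       5   fail       82                   77
6       5     ok       59                   54
7       5   warn       71                   66
1       4   warn       89                   85
8       4   fail       96                   92
10      4   warn       67                   63
5       2     ok       18                   16
4      -1   fail       17                   18
2      -2   warn       42                   44
3      -3     ok       34                   37
12     -3     ok       73                   76
14     -3     ok       37                   40
filter rows where status == 'ok':
    drift status  battery  battery_minus_drift
6       5     ok       59                   54
5       2     ok       18                   16
3      -3     ok       34                   37
12     -3     ok       73                   76
14     -3     ok       37                   40

223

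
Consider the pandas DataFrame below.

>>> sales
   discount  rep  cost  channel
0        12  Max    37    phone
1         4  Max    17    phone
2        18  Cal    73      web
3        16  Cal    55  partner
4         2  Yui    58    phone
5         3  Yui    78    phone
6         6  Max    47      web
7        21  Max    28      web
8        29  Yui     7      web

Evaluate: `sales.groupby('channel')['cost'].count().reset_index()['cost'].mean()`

group by channel, count of cost:
channel
partner    1
phone      4
web        4
Name: cost, dtype: int64
reset_index():
   channel  cost
0  partner     1
1    phone     4
2      web     4
Hence 3.0.

3.0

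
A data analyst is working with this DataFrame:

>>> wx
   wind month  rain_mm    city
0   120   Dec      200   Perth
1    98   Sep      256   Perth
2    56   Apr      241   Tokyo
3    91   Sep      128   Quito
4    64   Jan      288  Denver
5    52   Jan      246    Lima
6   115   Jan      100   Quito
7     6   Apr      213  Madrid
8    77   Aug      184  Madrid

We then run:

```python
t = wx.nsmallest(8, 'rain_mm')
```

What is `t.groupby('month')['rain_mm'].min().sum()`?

take 8 rows with smallest rain_mm:
   wind month  rain_mm    city
6   115   Jan      100   Quito
3    91   Sep      128   Quito
8    77   Aug      184  Madrid
0   120   Dec      200   Perth
7     6   Apr      213  Madrid
2    56   Apr      241   Tokyo
5    52   Jan      246    Lima
1    98   Sep      256   Perth
group by month, min of rain_mm:
month
Apr    213
Aug    184
Dec    200
Jan    100
Sep    128
Name: rain_mm, dtype: int64
Finally, sum of the resulting series = 825.

825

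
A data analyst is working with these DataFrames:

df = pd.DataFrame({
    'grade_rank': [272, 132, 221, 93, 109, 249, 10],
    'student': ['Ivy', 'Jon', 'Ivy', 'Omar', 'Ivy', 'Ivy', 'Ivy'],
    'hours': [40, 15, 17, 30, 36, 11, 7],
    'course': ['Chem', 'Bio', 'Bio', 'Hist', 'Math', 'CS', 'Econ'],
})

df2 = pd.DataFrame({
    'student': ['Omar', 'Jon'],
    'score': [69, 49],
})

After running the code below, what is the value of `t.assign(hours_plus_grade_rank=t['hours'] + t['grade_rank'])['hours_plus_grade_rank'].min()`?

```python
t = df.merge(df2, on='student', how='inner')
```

merge on 'student' (how='inner') → 2 rows:
   grade_rank student  hours course  score
0         132     Jon     15    Bio     49
1          93    Omar     30   Hist     69
add column hours_plus_grade_rank = t['hours'] + t['grade_rank']:
   grade_rank student  hours course  score  hours_plus_grade_rank
0         132     Jon     15    Bio     49                    147
1          93    Omar     30   Hist     69                    123
Finally, min of column 'hours_plus_grade_rank' = 123.

123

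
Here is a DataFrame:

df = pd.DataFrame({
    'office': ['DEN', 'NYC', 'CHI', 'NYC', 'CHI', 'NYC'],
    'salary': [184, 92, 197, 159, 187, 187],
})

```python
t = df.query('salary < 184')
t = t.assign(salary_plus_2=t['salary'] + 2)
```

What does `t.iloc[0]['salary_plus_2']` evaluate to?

94

filter rows where salary < 184:
  office  salary
1    NYC      92
3    NYC     159
add column salary_plus_2 = t['salary'] + 2:
  office  salary  salary_plus_2
1    NYC      92             94
3    NYC     159            161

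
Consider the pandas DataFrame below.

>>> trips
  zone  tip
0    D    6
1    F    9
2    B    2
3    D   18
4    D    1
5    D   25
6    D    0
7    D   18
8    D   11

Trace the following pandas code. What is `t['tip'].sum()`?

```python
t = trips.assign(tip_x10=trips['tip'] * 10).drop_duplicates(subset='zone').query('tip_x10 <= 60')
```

8

add column tip_x10 = trips['tip'] * 10:
  zone  tip  tip_x10
0    D    6       60
1    F    9       90
2    B    2       20
3    D   18      180
4    D    1       10
5    D   25      250
6    D    0        0
7    D   18      180
8    D   11      110
drop duplicate zone (keep=first):
  zone  tip  tip_x10
0    D    6       60
1    F    9       90
2    B    2       20
filter rows where tip_x10 <= 60:
  zone  tip  tip_x10
0    D    6       60
2    B    2       20
The sum of column 'tip' is 8.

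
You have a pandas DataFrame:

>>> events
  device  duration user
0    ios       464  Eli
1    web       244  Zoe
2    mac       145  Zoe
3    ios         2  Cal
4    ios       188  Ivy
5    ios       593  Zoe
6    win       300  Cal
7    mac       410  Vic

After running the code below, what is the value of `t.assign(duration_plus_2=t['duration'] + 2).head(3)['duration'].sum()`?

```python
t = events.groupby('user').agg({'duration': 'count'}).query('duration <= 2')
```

group by user, count of duration:
      duration
user          
Cal          2
Eli          1
Ivy          1
Vic          1
Zoe          3
filter rows where duration <= 2:
      duration
user          
Cal          2
Eli          1
Ivy          1
Vic          1
add column duration_plus_2 = t['duration'] + 2:
      duration  duration_plus_2
user                           
Cal          2                4
Eli          1                3
Ivy          1                3
Vic          1                3
take first 3 rows:
      duration  duration_plus_2
user                           
Cal          2                4
Eli          1                3
Ivy          1                3
So sum() = 4.

4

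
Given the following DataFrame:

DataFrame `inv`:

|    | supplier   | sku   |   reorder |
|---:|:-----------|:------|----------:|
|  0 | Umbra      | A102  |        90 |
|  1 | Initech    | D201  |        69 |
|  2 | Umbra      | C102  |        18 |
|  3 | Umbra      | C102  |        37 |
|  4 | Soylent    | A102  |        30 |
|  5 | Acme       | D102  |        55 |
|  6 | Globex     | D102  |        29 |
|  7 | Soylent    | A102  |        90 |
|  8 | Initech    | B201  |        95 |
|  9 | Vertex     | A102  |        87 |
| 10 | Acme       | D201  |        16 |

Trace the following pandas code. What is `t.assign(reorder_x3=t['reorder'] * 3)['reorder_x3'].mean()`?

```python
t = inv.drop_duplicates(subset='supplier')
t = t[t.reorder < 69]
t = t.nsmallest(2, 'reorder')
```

88.5

drop duplicate supplier (keep=first):
  supplier   sku  reorder
0    Umbra  A102       90
1  Initech  D201       69
4  Soylent  A102       30
5     Acme  D102       55
6   Globex  D102       29
9   Vertex  A102       87
filter rows where reorder < 69:
  supplier   sku  reorder
4  Soylent  A102       30
5     Acme  D102       55
6   Globex  D102       29
take 2 rows with smallest reorder:
  supplier   sku  reorder
6   Globex  D102       29
4  Soylent  A102       30
add column reorder_x3 = t['reorder'] * 3:
  supplier   sku  reorder  reorder_x3
6   Globex  D102       29          87
4  Soylent  A102       30          90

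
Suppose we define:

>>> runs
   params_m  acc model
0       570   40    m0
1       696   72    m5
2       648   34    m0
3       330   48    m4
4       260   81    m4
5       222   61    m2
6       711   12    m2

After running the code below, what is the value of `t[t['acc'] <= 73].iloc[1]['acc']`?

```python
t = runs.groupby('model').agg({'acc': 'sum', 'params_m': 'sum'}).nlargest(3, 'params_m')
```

group by model: sum(acc), sum(params_m):
       acc  params_m
model               
m0      74      1218
m2      73       933
m4     129       590
m5      72       696
take 3 rows with largest params_m:
       acc  params_m
model               
m0      74      1218
m2      73       933
m5      72       696
filter rows where acc <= 73:
       acc  params_m
model               
m2      73       933
m5      72       696
So iloc[1]['acc'] = 72.

72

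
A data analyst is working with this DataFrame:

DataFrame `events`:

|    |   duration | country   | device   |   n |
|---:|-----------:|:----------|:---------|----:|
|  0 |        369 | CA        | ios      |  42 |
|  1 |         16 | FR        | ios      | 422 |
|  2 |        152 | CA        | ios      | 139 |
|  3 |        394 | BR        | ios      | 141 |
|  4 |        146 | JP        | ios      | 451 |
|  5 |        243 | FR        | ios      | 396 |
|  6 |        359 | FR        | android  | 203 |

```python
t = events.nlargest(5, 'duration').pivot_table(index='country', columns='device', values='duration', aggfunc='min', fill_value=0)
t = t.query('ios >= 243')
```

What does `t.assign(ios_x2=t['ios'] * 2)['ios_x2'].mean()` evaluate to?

637.0

take 5 rows with largest duration:
   duration country   device    n
3       394      BR      ios  141
0       369      CA      ios   42
6       359      FR  android  203
5       243      FR      ios  396
2       152      CA      ios  139
pivot: rows=country, cols=device, min(duration):
device   android  ios
country              
BR             0  394
CA             0  152
FR           359  243
filter rows where ios >= 243:
device   android  ios
country              
BR             0  394
FR           359  243
add column ios_x2 = t['ios'] * 2:
device   android  ios  ios_x2
country                      
BR             0  394     788
FR           359  243     486
mean of column 'ios_x2' → 637.0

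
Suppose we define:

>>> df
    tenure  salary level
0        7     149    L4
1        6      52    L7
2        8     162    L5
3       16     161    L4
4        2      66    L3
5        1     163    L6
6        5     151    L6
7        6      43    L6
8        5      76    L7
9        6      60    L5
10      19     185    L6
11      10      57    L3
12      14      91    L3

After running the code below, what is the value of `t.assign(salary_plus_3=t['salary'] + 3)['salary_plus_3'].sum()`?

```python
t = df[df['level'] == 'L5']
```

filter rows where level == 'L5':
   tenure  salary level
2       8     162    L5
9       6      60    L5
add column salary_plus_3 = t['salary'] + 3:
   tenure  salary level  salary_plus_3
2       8     162    L5            165
9       6      60    L5             63

228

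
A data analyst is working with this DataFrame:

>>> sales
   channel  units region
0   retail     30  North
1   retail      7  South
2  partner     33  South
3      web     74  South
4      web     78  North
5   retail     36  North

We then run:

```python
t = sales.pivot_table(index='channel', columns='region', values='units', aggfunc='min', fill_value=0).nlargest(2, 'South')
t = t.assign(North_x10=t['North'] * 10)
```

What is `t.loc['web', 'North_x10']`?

780

pivot: rows=channel, cols=region, min(units):
region   North  South
channel              
partner      0     33
retail      30      7
web         78     74
take 2 rows with largest South:
region   North  South
channel              
web         78     74
partner      0     33
add column North_x10 = t['North'] * 10:
region   North  South  North_x10
channel                         
web         78     74        780
partner      0     33          0
So loc['web', 'North_x10'] = 780.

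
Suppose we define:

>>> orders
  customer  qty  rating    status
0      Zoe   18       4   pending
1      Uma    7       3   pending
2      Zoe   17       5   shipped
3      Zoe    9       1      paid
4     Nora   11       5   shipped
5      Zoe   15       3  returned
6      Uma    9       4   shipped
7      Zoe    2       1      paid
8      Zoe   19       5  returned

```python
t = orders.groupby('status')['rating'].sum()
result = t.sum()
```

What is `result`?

group by status, sum of rating:
status
paid         2
pending      7
returned     8
shipped     14
Name: rating, dtype: int64
Then the sum of the resulting series: 31

31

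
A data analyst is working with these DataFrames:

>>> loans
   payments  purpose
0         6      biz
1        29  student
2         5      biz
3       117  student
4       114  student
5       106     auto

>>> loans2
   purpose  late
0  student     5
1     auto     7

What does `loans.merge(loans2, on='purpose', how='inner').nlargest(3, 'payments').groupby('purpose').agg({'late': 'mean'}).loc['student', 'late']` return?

5.0

merge on 'purpose' (how='inner') → 4 rows:
   payments  purpose  late
0        29  student     5
1       117  student     5
2       114  student     5
3       106     auto     7
take 3 rows with largest payments:
   payments  purpose  late
1       117  student     5
2       114  student     5
3       106     auto     7
group by purpose, mean of late:
         late
purpose      
auto      7.0
student   5.0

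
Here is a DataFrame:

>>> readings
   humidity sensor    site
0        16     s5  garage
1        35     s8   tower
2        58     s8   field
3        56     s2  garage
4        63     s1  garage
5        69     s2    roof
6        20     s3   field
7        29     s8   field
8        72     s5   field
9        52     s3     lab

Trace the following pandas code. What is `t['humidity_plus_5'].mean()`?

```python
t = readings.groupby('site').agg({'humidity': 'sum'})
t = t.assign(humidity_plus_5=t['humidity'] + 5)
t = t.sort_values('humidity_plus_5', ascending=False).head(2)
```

162.0

group by site, sum of humidity:
        humidity
site            
field        179
garage       135
lab           52
roof          69
tower         35
add column humidity_plus_5 = t['humidity'] + 5:
        humidity  humidity_plus_5
site                             
field        179              184
garage       135              140
lab           52               57
roof          69               74
tower         35               40
sort by humidity_plus_5 descending:
        humidity  humidity_plus_5
site                             
field        179              184
garage       135              140
roof          69               74
lab           52               57
tower         35               40
take first 2 rows:
        humidity  humidity_plus_5
site                             
field        179              184
garage       135              140
mean of column 'humidity_plus_5' → 162.0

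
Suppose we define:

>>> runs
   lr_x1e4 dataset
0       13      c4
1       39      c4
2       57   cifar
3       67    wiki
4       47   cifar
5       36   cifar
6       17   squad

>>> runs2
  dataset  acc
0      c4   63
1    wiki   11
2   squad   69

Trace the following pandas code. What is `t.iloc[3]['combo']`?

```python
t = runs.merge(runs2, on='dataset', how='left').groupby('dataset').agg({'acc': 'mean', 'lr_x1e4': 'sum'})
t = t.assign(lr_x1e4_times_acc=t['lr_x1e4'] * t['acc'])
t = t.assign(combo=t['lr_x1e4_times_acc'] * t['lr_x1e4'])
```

merge on 'dataset' (how='left') → 7 rows:
   lr_x1e4 dataset   acc
0       13      c4  63.0
1       39      c4  63.0
2       57   cifar   NaN
3       67    wiki  11.0
4       47   cifar   NaN
5       36   cifar   NaN
6       17   squad  69.0
group by dataset: mean(acc), sum(lr_x1e4):
          acc  lr_x1e4
dataset               
c4       63.0       52
cifar     NaN      140
squad    69.0       17
wiki     11.0       67
add column lr_x1e4_times_acc = t['lr_x1e4'] * t['acc']:
          acc  lr_x1e4  lr_x1e4_times_acc
dataset                                  
c4       63.0       52             3276.0
cifar     NaN      140                NaN
squad    69.0       17             1173.0
wiki     11.0       67              737.0
add column combo = t['lr_x1e4_times_acc'] * t['lr_x1e4']:
          acc  lr_x1e4  lr_x1e4_times_acc     combo
dataset                                            
c4       63.0       52             3276.0  170352.0
cifar     NaN      140                NaN       NaN
squad    69.0       17             1173.0   19941.0
wiki     11.0       67              737.0   49379.0

49379.0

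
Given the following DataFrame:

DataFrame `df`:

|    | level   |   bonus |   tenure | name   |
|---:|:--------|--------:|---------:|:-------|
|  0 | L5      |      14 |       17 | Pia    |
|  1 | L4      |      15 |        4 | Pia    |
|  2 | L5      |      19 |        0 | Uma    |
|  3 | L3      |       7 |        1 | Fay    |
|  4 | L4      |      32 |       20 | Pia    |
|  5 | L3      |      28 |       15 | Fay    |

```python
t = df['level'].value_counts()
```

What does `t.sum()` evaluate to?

6

value_counts of level:
level
L5    2
L4    2
L3    2
Name: count, dtype: int64
The sum of the resulting series is 6.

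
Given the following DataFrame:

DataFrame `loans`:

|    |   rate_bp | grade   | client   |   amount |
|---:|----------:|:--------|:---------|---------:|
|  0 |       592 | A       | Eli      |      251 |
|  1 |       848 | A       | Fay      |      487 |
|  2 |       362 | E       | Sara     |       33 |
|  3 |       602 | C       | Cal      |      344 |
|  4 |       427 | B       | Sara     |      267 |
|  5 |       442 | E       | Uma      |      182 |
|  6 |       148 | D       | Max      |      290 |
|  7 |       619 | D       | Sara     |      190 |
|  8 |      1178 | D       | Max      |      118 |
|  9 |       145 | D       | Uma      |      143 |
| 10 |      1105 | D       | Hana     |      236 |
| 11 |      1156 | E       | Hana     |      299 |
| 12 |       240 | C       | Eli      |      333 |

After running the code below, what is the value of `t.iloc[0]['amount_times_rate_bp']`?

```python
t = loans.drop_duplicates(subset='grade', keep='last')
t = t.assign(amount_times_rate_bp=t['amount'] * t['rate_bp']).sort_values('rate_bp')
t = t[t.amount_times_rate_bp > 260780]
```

412976

drop duplicate grade (keep=last):
    rate_bp grade client  amount
1       848     A    Fay     487
4       427     B   Sara     267
10     1105     D   Hana     236
11     1156     E   Hana     299
12      240     C    Eli     333
add column amount_times_rate_bp = t['amount'] * t['rate_bp']:
    rate_bp grade client  amount  amount_times_rate_bp
1       848     A    Fay     487                412976
4       427     B   Sara     267                114009
10     1105     D   Hana     236                260780
11     1156     E   Hana     299                345644
12      240     C    Eli     333                 79920
sort by rate_bp:
    rate_bp grade client  amount  amount_times_rate_bp
12      240     C    Eli     333                 79920
4       427     B   Sara     267                114009
1       848     A    Fay     487                412976
10     1105     D   Hana     236                260780
11     1156     E   Hana     299                345644
filter rows where amount_times_rate_bp > 260780:
    rate_bp grade client  amount  amount_times_rate_bp
1       848     A    Fay     487                412976
11     1156     E   Hana     299                345644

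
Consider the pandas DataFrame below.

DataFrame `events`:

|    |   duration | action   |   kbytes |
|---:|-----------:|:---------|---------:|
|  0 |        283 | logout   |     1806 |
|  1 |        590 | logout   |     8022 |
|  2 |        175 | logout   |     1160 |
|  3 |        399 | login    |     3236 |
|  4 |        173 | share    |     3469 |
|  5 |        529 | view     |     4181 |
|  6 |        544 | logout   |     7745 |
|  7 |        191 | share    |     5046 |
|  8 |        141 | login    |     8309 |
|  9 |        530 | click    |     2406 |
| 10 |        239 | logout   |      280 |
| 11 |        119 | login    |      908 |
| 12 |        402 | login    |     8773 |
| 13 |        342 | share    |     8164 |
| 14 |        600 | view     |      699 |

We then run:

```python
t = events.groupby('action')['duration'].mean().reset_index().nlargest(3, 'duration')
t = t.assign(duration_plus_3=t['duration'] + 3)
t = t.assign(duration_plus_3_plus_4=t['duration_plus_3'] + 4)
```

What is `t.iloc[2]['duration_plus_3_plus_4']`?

group by action, mean of duration:
action
click     530.000000
login     265.250000
logout    366.200000
share     235.333333
view      564.500000
Name: duration, dtype: float64
reset_index():
   action    duration
0   click  530.000000
1   login  265.250000
2  logout  366.200000
3   share  235.333333
4    view  564.500000
take 3 rows with largest duration:
   action  duration
4    view     564.5
0   click     530.0
2  logout     366.2
add column duration_plus_3 = t['duration'] + 3:
   action  duration  duration_plus_3
4    view     564.5            567.5
0   click     530.0            533.0
2  logout     366.2            369.2
add column duration_plus_3_plus_4 = t['duration_plus_3'] + 4:
   action  duration  duration_plus_3  duration_plus_3_plus_4
4    view     564.5            567.5                   571.5
0   click     530.0            533.0                   537.0
2  logout     366.2            369.2                   373.2
Finally, value at position 2, column 'duration_plus_3_plus_4' = 373.2.

373.2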